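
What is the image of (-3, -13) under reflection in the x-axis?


Reflection across x-axis: (x, y) -> (x, -y)
(-3, -13) -> (-3, 13)

(-3, 13)


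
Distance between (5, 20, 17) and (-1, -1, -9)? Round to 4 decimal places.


d = sqrt((-1-5)^2 + (-1-20)^2 + (-9-17)^2) = 33.9559

33.9559


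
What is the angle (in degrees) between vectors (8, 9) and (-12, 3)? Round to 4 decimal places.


dot = 8*-12 + 9*3 = -69
|u| = 12.0416, |v| = 12.3693
cos(angle) = -0.4633
angle = 117.5973 degrees

117.5973 degrees


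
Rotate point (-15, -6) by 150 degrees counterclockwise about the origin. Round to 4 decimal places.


x' = -15*cos(150) - -6*sin(150) = 15.9904
y' = -15*sin(150) + -6*cos(150) = -2.3038

(15.9904, -2.3038)


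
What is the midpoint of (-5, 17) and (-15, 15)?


Midpoint = ((-5+-15)/2, (17+15)/2) = (-10, 16)

(-10, 16)


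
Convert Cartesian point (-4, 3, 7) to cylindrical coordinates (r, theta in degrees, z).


r = sqrt((-4)^2 + 3^2) = 5
theta = atan2(3, -4) = 143.1301 deg
z = 7

r = 5, theta = 143.1301 deg, z = 7


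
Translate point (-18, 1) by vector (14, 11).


Translation: (x+dx, y+dy) = (-18+14, 1+11) = (-4, 12)

(-4, 12)


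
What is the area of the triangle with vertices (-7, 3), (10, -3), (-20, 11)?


Area = |x1(y2-y3) + x2(y3-y1) + x3(y1-y2)| / 2
= |-7*(-3-11) + 10*(11-3) + -20*(3--3)| / 2
= 29

29


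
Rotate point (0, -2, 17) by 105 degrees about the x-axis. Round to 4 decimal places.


x' = 0
y' = -2*cos(105) - 17*sin(105) = -15.9031
z' = -2*sin(105) + 17*cos(105) = -6.3318

(0, -15.9031, -6.3318)


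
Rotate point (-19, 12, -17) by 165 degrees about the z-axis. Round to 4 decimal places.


x' = -19*cos(165) - 12*sin(165) = 15.2468
y' = -19*sin(165) + 12*cos(165) = -16.5087
z' = -17

(15.2468, -16.5087, -17)


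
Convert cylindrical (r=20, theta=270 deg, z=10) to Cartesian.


x = 20 * cos(270) = 0
y = 20 * sin(270) = -20
z = 10

(0, -20, 10)


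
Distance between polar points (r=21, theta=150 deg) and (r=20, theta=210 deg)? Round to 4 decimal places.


d = sqrt(r1^2 + r2^2 - 2*r1*r2*cos(t2-t1))
d = sqrt(21^2 + 20^2 - 2*21*20*cos(210-150)) = 20.5183

20.5183


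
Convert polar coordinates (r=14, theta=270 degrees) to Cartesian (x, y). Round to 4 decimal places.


x = 14 * cos(270) = 0
y = 14 * sin(270) = -14

(0, -14)


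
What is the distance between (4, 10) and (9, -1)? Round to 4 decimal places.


d = sqrt((9-4)^2 + (-1-10)^2) = 12.083

12.083


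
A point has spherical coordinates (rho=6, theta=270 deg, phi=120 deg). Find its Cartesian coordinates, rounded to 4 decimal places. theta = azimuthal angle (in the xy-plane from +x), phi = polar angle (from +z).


x = 6 * sin(120) * cos(270) = 0
y = 6 * sin(120) * sin(270) = -5.1962
z = 6 * cos(120) = -3

(0, -5.1962, -3)


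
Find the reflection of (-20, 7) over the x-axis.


Reflection across x-axis: (x, y) -> (x, -y)
(-20, 7) -> (-20, -7)

(-20, -7)


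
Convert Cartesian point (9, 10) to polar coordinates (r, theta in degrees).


r = sqrt(9^2 + 10^2) = 13.4536
theta = atan2(10, 9) = 48.0128 degrees

r = 13.4536, theta = 48.0128 degrees


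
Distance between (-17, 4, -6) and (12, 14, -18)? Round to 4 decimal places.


d = sqrt((12--17)^2 + (14-4)^2 + (-18--6)^2) = 32.9393

32.9393


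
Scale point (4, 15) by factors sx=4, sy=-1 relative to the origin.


Scaling: (x*sx, y*sy) = (4*4, 15*-1) = (16, -15)

(16, -15)


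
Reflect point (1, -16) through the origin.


Reflection through origin: (x, y) -> (-x, -y)
(1, -16) -> (-1, 16)

(-1, 16)


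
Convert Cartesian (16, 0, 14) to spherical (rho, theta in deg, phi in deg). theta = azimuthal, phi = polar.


rho = sqrt(16^2 + 0^2 + 14^2) = 21.2603
theta = atan2(0, 16) = 0 deg
phi = acos(14/21.2603) = 48.8141 deg

rho = 21.2603, theta = 0 deg, phi = 48.8141 deg


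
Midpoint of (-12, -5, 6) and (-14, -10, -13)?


Midpoint = ((-12+-14)/2, (-5+-10)/2, (6+-13)/2) = (-13, -7.5, -3.5)

(-13, -7.5, -3.5)


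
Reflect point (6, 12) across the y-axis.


Reflection across y-axis: (x, y) -> (-x, y)
(6, 12) -> (-6, 12)

(-6, 12)


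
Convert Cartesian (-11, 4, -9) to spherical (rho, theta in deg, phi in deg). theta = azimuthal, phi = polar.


rho = sqrt((-11)^2 + 4^2 + (-9)^2) = 14.7648
theta = atan2(4, -11) = 160.0169 deg
phi = acos(-9/14.7648) = 127.5575 deg

rho = 14.7648, theta = 160.0169 deg, phi = 127.5575 deg


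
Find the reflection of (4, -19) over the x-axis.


Reflection across x-axis: (x, y) -> (x, -y)
(4, -19) -> (4, 19)

(4, 19)


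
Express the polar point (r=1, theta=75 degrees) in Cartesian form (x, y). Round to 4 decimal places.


x = 1 * cos(75) = 0.2588
y = 1 * sin(75) = 0.9659

(0.2588, 0.9659)


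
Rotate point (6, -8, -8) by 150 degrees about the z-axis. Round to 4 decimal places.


x' = 6*cos(150) - -8*sin(150) = -1.1962
y' = 6*sin(150) + -8*cos(150) = 9.9282
z' = -8

(-1.1962, 9.9282, -8)


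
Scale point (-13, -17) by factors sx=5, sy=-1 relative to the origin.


Scaling: (x*sx, y*sy) = (-13*5, -17*-1) = (-65, 17)

(-65, 17)


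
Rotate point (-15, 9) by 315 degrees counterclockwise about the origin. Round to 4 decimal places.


x' = -15*cos(315) - 9*sin(315) = -4.2426
y' = -15*sin(315) + 9*cos(315) = 16.9706

(-4.2426, 16.9706)


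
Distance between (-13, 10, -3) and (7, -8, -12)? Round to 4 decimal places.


d = sqrt((7--13)^2 + (-8-10)^2 + (-12--3)^2) = 28.3725

28.3725


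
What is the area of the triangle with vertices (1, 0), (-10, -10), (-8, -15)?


Area = |x1(y2-y3) + x2(y3-y1) + x3(y1-y2)| / 2
= |1*(-10--15) + -10*(-15-0) + -8*(0--10)| / 2
= 37.5

37.5


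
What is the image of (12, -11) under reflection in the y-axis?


Reflection across y-axis: (x, y) -> (-x, y)
(12, -11) -> (-12, -11)

(-12, -11)


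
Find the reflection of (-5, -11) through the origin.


Reflection through origin: (x, y) -> (-x, -y)
(-5, -11) -> (5, 11)

(5, 11)


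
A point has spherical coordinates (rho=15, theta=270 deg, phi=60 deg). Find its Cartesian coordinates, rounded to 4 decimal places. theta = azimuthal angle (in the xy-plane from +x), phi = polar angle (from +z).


x = 15 * sin(60) * cos(270) = 0
y = 15 * sin(60) * sin(270) = -12.9904
z = 15 * cos(60) = 7.5

(0, -12.9904, 7.5)


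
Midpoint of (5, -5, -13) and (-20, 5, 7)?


Midpoint = ((5+-20)/2, (-5+5)/2, (-13+7)/2) = (-7.5, 0, -3)

(-7.5, 0, -3)


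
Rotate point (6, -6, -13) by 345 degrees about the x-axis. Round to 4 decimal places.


x' = 6
y' = -6*cos(345) - -13*sin(345) = -9.1602
z' = -6*sin(345) + -13*cos(345) = -11.0041

(6, -9.1602, -11.0041)


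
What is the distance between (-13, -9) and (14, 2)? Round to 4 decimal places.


d = sqrt((14--13)^2 + (2--9)^2) = 29.1548

29.1548


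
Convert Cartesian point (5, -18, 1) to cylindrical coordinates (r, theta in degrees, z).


r = sqrt(5^2 + (-18)^2) = 18.6815
theta = atan2(-18, 5) = 285.5241 deg
z = 1

r = 18.6815, theta = 285.5241 deg, z = 1


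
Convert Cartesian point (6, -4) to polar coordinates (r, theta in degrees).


r = sqrt(6^2 + (-4)^2) = 7.2111
theta = atan2(-4, 6) = 326.3099 degrees

r = 7.2111, theta = 326.3099 degrees


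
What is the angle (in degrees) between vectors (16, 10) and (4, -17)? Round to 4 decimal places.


dot = 16*4 + 10*-17 = -106
|u| = 18.868, |v| = 17.4642
cos(angle) = -0.3217
angle = 108.7649 degrees

108.7649 degrees


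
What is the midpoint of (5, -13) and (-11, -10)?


Midpoint = ((5+-11)/2, (-13+-10)/2) = (-3, -11.5)

(-3, -11.5)


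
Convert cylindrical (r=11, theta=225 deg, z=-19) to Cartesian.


x = 11 * cos(225) = -7.7782
y = 11 * sin(225) = -7.7782
z = -19

(-7.7782, -7.7782, -19)


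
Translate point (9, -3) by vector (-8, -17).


Translation: (x+dx, y+dy) = (9+-8, -3+-17) = (1, -20)

(1, -20)


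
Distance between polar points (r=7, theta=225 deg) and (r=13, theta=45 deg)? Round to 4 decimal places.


d = sqrt(r1^2 + r2^2 - 2*r1*r2*cos(t2-t1))
d = sqrt(7^2 + 13^2 - 2*7*13*cos(45-225)) = 20

20


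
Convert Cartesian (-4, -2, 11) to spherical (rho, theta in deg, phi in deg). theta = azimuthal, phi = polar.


rho = sqrt((-4)^2 + (-2)^2 + 11^2) = 11.8743
theta = atan2(-2, -4) = 206.5651 deg
phi = acos(11/11.8743) = 22.1246 deg

rho = 11.8743, theta = 206.5651 deg, phi = 22.1246 deg


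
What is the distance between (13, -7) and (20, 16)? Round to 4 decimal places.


d = sqrt((20-13)^2 + (16--7)^2) = 24.0416

24.0416


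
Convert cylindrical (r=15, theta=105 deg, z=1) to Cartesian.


x = 15 * cos(105) = -3.8823
y = 15 * sin(105) = 14.4889
z = 1

(-3.8823, 14.4889, 1)


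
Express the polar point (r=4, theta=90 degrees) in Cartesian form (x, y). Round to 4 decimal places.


x = 4 * cos(90) = 0
y = 4 * sin(90) = 4

(0, 4)


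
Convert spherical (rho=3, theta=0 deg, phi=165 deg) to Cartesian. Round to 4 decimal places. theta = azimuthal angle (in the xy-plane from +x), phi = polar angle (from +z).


x = 3 * sin(165) * cos(0) = 0.7765
y = 3 * sin(165) * sin(0) = 0
z = 3 * cos(165) = -2.8978

(0.7765, 0, -2.8978)


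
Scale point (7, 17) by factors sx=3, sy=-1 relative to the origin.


Scaling: (x*sx, y*sy) = (7*3, 17*-1) = (21, -17)

(21, -17)


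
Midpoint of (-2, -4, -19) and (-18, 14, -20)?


Midpoint = ((-2+-18)/2, (-4+14)/2, (-19+-20)/2) = (-10, 5, -19.5)

(-10, 5, -19.5)


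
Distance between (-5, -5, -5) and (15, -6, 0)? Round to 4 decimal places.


d = sqrt((15--5)^2 + (-6--5)^2 + (0--5)^2) = 20.6398

20.6398


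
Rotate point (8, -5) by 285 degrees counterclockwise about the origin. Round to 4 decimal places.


x' = 8*cos(285) - -5*sin(285) = -2.7591
y' = 8*sin(285) + -5*cos(285) = -9.0215

(-2.7591, -9.0215)


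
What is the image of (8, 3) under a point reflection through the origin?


Reflection through origin: (x, y) -> (-x, -y)
(8, 3) -> (-8, -3)

(-8, -3)


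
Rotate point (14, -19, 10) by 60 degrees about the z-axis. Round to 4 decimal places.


x' = 14*cos(60) - -19*sin(60) = 23.4545
y' = 14*sin(60) + -19*cos(60) = 2.6244
z' = 10

(23.4545, 2.6244, 10)


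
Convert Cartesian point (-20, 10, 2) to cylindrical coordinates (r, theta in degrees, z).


r = sqrt((-20)^2 + 10^2) = 22.3607
theta = atan2(10, -20) = 153.4349 deg
z = 2

r = 22.3607, theta = 153.4349 deg, z = 2


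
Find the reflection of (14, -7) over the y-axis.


Reflection across y-axis: (x, y) -> (-x, y)
(14, -7) -> (-14, -7)

(-14, -7)


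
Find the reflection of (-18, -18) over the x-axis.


Reflection across x-axis: (x, y) -> (x, -y)
(-18, -18) -> (-18, 18)

(-18, 18)


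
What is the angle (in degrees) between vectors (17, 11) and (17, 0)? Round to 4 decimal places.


dot = 17*17 + 11*0 = 289
|u| = 20.2485, |v| = 17
cos(angle) = 0.8396
angle = 32.9052 degrees

32.9052 degrees


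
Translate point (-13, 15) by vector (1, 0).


Translation: (x+dx, y+dy) = (-13+1, 15+0) = (-12, 15)

(-12, 15)


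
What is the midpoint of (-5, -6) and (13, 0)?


Midpoint = ((-5+13)/2, (-6+0)/2) = (4, -3)

(4, -3)


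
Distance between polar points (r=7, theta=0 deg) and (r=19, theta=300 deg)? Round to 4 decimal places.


d = sqrt(r1^2 + r2^2 - 2*r1*r2*cos(t2-t1))
d = sqrt(7^2 + 19^2 - 2*7*19*cos(300-0)) = 16.6433

16.6433


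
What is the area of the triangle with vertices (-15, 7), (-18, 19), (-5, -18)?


Area = |x1(y2-y3) + x2(y3-y1) + x3(y1-y2)| / 2
= |-15*(19--18) + -18*(-18-7) + -5*(7-19)| / 2
= 22.5

22.5


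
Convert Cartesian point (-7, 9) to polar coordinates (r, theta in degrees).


r = sqrt((-7)^2 + 9^2) = 11.4018
theta = atan2(9, -7) = 127.875 degrees

r = 11.4018, theta = 127.875 degrees


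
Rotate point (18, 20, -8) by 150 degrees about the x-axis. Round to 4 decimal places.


x' = 18
y' = 20*cos(150) - -8*sin(150) = -13.3205
z' = 20*sin(150) + -8*cos(150) = 16.9282

(18, -13.3205, 16.9282)


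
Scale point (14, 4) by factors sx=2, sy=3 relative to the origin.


Scaling: (x*sx, y*sy) = (14*2, 4*3) = (28, 12)

(28, 12)


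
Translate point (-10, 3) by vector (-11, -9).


Translation: (x+dx, y+dy) = (-10+-11, 3+-9) = (-21, -6)

(-21, -6)


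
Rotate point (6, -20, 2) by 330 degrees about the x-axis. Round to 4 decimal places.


x' = 6
y' = -20*cos(330) - 2*sin(330) = -16.3205
z' = -20*sin(330) + 2*cos(330) = 11.7321

(6, -16.3205, 11.7321)


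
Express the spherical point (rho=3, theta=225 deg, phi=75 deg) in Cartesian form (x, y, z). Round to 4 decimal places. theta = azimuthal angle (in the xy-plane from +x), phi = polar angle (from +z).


x = 3 * sin(75) * cos(225) = -2.049
y = 3 * sin(75) * sin(225) = -2.049
z = 3 * cos(75) = 0.7765

(-2.049, -2.049, 0.7765)


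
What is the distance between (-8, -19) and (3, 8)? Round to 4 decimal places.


d = sqrt((3--8)^2 + (8--19)^2) = 29.1548

29.1548


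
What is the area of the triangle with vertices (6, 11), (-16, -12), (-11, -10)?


Area = |x1(y2-y3) + x2(y3-y1) + x3(y1-y2)| / 2
= |6*(-12--10) + -16*(-10-11) + -11*(11--12)| / 2
= 35.5

35.5


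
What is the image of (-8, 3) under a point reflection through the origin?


Reflection through origin: (x, y) -> (-x, -y)
(-8, 3) -> (8, -3)

(8, -3)


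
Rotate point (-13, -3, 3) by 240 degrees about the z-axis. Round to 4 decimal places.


x' = -13*cos(240) - -3*sin(240) = 3.9019
y' = -13*sin(240) + -3*cos(240) = 12.7583
z' = 3

(3.9019, 12.7583, 3)


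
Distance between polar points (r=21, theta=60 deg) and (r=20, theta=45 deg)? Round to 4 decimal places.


d = sqrt(r1^2 + r2^2 - 2*r1*r2*cos(t2-t1))
d = sqrt(21^2 + 20^2 - 2*21*20*cos(45-60)) = 5.4426

5.4426


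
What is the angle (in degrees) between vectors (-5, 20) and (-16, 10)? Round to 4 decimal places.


dot = -5*-16 + 20*10 = 280
|u| = 20.6155, |v| = 18.868
cos(angle) = 0.7198
angle = 43.9584 degrees

43.9584 degrees


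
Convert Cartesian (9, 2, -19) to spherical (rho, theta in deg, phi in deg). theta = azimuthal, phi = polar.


rho = sqrt(9^2 + 2^2 + (-19)^2) = 21.1187
theta = atan2(2, 9) = 12.5288 deg
phi = acos(-19/21.1187) = 154.1155 deg

rho = 21.1187, theta = 12.5288 deg, phi = 154.1155 deg


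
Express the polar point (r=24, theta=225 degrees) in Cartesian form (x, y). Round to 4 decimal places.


x = 24 * cos(225) = -16.9706
y = 24 * sin(225) = -16.9706

(-16.9706, -16.9706)


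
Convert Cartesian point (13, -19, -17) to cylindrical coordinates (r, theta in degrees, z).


r = sqrt(13^2 + (-19)^2) = 23.0217
theta = atan2(-19, 13) = 304.3803 deg
z = -17

r = 23.0217, theta = 304.3803 deg, z = -17


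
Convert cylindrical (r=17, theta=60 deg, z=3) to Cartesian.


x = 17 * cos(60) = 8.5
y = 17 * sin(60) = 14.7224
z = 3

(8.5, 14.7224, 3)


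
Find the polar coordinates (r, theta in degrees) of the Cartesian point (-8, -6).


r = sqrt((-8)^2 + (-6)^2) = 10
theta = atan2(-6, -8) = 216.8699 degrees

r = 10, theta = 216.8699 degrees


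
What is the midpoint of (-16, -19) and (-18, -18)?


Midpoint = ((-16+-18)/2, (-19+-18)/2) = (-17, -18.5)

(-17, -18.5)


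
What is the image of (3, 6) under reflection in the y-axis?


Reflection across y-axis: (x, y) -> (-x, y)
(3, 6) -> (-3, 6)

(-3, 6)


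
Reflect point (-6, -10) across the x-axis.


Reflection across x-axis: (x, y) -> (x, -y)
(-6, -10) -> (-6, 10)

(-6, 10)


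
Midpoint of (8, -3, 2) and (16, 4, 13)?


Midpoint = ((8+16)/2, (-3+4)/2, (2+13)/2) = (12, 0.5, 7.5)

(12, 0.5, 7.5)


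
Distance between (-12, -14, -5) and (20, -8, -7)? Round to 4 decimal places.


d = sqrt((20--12)^2 + (-8--14)^2 + (-7--5)^2) = 32.619

32.619


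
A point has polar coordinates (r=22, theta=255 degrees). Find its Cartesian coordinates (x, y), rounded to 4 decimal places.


x = 22 * cos(255) = -5.694
y = 22 * sin(255) = -21.2504

(-5.694, -21.2504)


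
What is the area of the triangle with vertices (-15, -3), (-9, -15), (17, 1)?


Area = |x1(y2-y3) + x2(y3-y1) + x3(y1-y2)| / 2
= |-15*(-15-1) + -9*(1--3) + 17*(-3--15)| / 2
= 204

204


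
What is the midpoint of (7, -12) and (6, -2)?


Midpoint = ((7+6)/2, (-12+-2)/2) = (6.5, -7)

(6.5, -7)


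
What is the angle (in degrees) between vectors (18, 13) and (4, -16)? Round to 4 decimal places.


dot = 18*4 + 13*-16 = -136
|u| = 22.2036, |v| = 16.4924
cos(angle) = -0.3714
angle = 111.8014 degrees

111.8014 degrees


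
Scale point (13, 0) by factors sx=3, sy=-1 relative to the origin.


Scaling: (x*sx, y*sy) = (13*3, 0*-1) = (39, 0)

(39, 0)


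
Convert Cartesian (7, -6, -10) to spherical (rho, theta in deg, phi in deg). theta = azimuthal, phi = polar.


rho = sqrt(7^2 + (-6)^2 + (-10)^2) = 13.6015
theta = atan2(-6, 7) = 319.3987 deg
phi = acos(-10/13.6015) = 137.3254 deg

rho = 13.6015, theta = 319.3987 deg, phi = 137.3254 deg


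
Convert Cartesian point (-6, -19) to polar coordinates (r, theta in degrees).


r = sqrt((-6)^2 + (-19)^2) = 19.9249
theta = atan2(-19, -6) = 252.4744 degrees

r = 19.9249, theta = 252.4744 degrees


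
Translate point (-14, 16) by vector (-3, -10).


Translation: (x+dx, y+dy) = (-14+-3, 16+-10) = (-17, 6)

(-17, 6)


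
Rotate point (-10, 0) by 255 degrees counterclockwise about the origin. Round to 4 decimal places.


x' = -10*cos(255) - 0*sin(255) = 2.5882
y' = -10*sin(255) + 0*cos(255) = 9.6593

(2.5882, 9.6593)


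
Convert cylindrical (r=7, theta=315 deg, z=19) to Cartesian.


x = 7 * cos(315) = 4.9497
y = 7 * sin(315) = -4.9497
z = 19

(4.9497, -4.9497, 19)


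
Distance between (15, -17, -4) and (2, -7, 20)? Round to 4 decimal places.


d = sqrt((2-15)^2 + (-7--17)^2 + (20--4)^2) = 29.0689

29.0689


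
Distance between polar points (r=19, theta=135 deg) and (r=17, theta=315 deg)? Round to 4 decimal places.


d = sqrt(r1^2 + r2^2 - 2*r1*r2*cos(t2-t1))
d = sqrt(19^2 + 17^2 - 2*19*17*cos(315-135)) = 36

36


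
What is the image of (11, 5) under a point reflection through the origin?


Reflection through origin: (x, y) -> (-x, -y)
(11, 5) -> (-11, -5)

(-11, -5)


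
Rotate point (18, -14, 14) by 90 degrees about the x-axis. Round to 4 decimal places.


x' = 18
y' = -14*cos(90) - 14*sin(90) = -14
z' = -14*sin(90) + 14*cos(90) = -14

(18, -14, -14)


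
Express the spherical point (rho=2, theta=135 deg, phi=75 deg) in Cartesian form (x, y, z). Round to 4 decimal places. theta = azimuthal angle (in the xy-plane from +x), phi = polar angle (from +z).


x = 2 * sin(75) * cos(135) = -1.366
y = 2 * sin(75) * sin(135) = 1.366
z = 2 * cos(75) = 0.5176

(-1.366, 1.366, 0.5176)


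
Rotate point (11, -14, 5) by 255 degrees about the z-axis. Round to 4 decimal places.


x' = 11*cos(255) - -14*sin(255) = -16.37
y' = 11*sin(255) + -14*cos(255) = -7.0017
z' = 5

(-16.37, -7.0017, 5)


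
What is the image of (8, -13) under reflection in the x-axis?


Reflection across x-axis: (x, y) -> (x, -y)
(8, -13) -> (8, 13)

(8, 13)


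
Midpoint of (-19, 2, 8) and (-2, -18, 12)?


Midpoint = ((-19+-2)/2, (2+-18)/2, (8+12)/2) = (-10.5, -8, 10)

(-10.5, -8, 10)


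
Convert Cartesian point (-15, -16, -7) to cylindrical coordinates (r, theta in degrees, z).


r = sqrt((-15)^2 + (-16)^2) = 21.9317
theta = atan2(-16, -15) = 226.8476 deg
z = -7

r = 21.9317, theta = 226.8476 deg, z = -7


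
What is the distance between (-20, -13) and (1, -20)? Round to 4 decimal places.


d = sqrt((1--20)^2 + (-20--13)^2) = 22.1359

22.1359


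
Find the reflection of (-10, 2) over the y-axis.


Reflection across y-axis: (x, y) -> (-x, y)
(-10, 2) -> (10, 2)

(10, 2)


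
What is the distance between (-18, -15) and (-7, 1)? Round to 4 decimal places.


d = sqrt((-7--18)^2 + (1--15)^2) = 19.4165

19.4165


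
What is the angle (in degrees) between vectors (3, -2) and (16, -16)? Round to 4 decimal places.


dot = 3*16 + -2*-16 = 80
|u| = 3.6056, |v| = 22.6274
cos(angle) = 0.9806
angle = 11.3099 degrees

11.3099 degrees


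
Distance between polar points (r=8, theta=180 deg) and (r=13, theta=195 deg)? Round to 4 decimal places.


d = sqrt(r1^2 + r2^2 - 2*r1*r2*cos(t2-t1))
d = sqrt(8^2 + 13^2 - 2*8*13*cos(195-180)) = 5.6646

5.6646


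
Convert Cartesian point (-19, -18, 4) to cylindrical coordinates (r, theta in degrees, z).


r = sqrt((-19)^2 + (-18)^2) = 26.1725
theta = atan2(-18, -19) = 223.4518 deg
z = 4

r = 26.1725, theta = 223.4518 deg, z = 4


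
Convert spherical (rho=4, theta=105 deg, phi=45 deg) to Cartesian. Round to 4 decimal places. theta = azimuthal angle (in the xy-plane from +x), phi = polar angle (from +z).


x = 4 * sin(45) * cos(105) = -0.7321
y = 4 * sin(45) * sin(105) = 2.7321
z = 4 * cos(45) = 2.8284

(-0.7321, 2.7321, 2.8284)


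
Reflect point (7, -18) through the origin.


Reflection through origin: (x, y) -> (-x, -y)
(7, -18) -> (-7, 18)

(-7, 18)


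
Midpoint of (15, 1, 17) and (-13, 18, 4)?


Midpoint = ((15+-13)/2, (1+18)/2, (17+4)/2) = (1, 9.5, 10.5)

(1, 9.5, 10.5)


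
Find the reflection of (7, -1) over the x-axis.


Reflection across x-axis: (x, y) -> (x, -y)
(7, -1) -> (7, 1)

(7, 1)


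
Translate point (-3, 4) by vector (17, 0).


Translation: (x+dx, y+dy) = (-3+17, 4+0) = (14, 4)

(14, 4)


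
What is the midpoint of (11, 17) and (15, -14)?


Midpoint = ((11+15)/2, (17+-14)/2) = (13, 1.5)

(13, 1.5)


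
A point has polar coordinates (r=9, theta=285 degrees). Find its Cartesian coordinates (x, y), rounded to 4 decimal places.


x = 9 * cos(285) = 2.3294
y = 9 * sin(285) = -8.6933

(2.3294, -8.6933)


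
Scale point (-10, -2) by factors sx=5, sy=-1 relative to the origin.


Scaling: (x*sx, y*sy) = (-10*5, -2*-1) = (-50, 2)

(-50, 2)


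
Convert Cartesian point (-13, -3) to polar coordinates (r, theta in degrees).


r = sqrt((-13)^2 + (-3)^2) = 13.3417
theta = atan2(-3, -13) = 192.9946 degrees

r = 13.3417, theta = 192.9946 degrees


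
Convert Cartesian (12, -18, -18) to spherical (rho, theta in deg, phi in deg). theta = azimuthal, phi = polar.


rho = sqrt(12^2 + (-18)^2 + (-18)^2) = 28.1425
theta = atan2(-18, 12) = 303.6901 deg
phi = acos(-18/28.1425) = 129.7622 deg

rho = 28.1425, theta = 303.6901 deg, phi = 129.7622 deg


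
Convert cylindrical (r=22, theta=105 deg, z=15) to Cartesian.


x = 22 * cos(105) = -5.694
y = 22 * sin(105) = 21.2504
z = 15

(-5.694, 21.2504, 15)


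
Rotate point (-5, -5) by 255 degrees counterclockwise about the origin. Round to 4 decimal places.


x' = -5*cos(255) - -5*sin(255) = -3.5355
y' = -5*sin(255) + -5*cos(255) = 6.1237

(-3.5355, 6.1237)


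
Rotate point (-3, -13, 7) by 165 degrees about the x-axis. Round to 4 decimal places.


x' = -3
y' = -13*cos(165) - 7*sin(165) = 10.7453
z' = -13*sin(165) + 7*cos(165) = -10.1261

(-3, 10.7453, -10.1261)


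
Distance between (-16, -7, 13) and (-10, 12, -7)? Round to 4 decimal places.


d = sqrt((-10--16)^2 + (12--7)^2 + (-7-13)^2) = 28.2312

28.2312


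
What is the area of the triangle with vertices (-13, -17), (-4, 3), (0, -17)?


Area = |x1(y2-y3) + x2(y3-y1) + x3(y1-y2)| / 2
= |-13*(3--17) + -4*(-17--17) + 0*(-17-3)| / 2
= 130

130


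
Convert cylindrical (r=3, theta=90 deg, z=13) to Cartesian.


x = 3 * cos(90) = 0
y = 3 * sin(90) = 3
z = 13

(0, 3, 13)


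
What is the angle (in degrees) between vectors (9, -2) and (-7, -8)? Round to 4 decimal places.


dot = 9*-7 + -2*-8 = -47
|u| = 9.2195, |v| = 10.6301
cos(angle) = -0.4796
angle = 118.6571 degrees

118.6571 degrees


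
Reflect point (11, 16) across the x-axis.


Reflection across x-axis: (x, y) -> (x, -y)
(11, 16) -> (11, -16)

(11, -16)


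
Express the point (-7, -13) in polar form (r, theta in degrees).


r = sqrt((-7)^2 + (-13)^2) = 14.7648
theta = atan2(-13, -7) = 241.6992 degrees

r = 14.7648, theta = 241.6992 degrees


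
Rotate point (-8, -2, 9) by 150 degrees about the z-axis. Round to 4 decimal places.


x' = -8*cos(150) - -2*sin(150) = 7.9282
y' = -8*sin(150) + -2*cos(150) = -2.2679
z' = 9

(7.9282, -2.2679, 9)


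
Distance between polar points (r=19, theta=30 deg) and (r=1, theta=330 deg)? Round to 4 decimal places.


d = sqrt(r1^2 + r2^2 - 2*r1*r2*cos(t2-t1))
d = sqrt(19^2 + 1^2 - 2*19*1*cos(330-30)) = 18.5203

18.5203


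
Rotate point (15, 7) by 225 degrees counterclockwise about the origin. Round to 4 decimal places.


x' = 15*cos(225) - 7*sin(225) = -5.6569
y' = 15*sin(225) + 7*cos(225) = -15.5563

(-5.6569, -15.5563)


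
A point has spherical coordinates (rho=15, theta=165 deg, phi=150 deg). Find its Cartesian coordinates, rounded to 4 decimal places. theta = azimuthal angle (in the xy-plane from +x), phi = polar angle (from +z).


x = 15 * sin(150) * cos(165) = -7.2444
y = 15 * sin(150) * sin(165) = 1.9411
z = 15 * cos(150) = -12.9904

(-7.2444, 1.9411, -12.9904)


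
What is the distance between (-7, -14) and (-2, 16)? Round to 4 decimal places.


d = sqrt((-2--7)^2 + (16--14)^2) = 30.4138

30.4138


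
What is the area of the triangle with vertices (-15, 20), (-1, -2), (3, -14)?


Area = |x1(y2-y3) + x2(y3-y1) + x3(y1-y2)| / 2
= |-15*(-2--14) + -1*(-14-20) + 3*(20--2)| / 2
= 40

40


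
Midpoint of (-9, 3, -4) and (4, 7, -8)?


Midpoint = ((-9+4)/2, (3+7)/2, (-4+-8)/2) = (-2.5, 5, -6)

(-2.5, 5, -6)


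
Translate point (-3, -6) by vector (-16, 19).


Translation: (x+dx, y+dy) = (-3+-16, -6+19) = (-19, 13)

(-19, 13)


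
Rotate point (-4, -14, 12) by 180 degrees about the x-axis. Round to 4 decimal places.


x' = -4
y' = -14*cos(180) - 12*sin(180) = 14
z' = -14*sin(180) + 12*cos(180) = -12

(-4, 14, -12)


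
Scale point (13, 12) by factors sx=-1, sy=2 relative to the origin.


Scaling: (x*sx, y*sy) = (13*-1, 12*2) = (-13, 24)

(-13, 24)


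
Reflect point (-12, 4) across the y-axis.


Reflection across y-axis: (x, y) -> (-x, y)
(-12, 4) -> (12, 4)

(12, 4)


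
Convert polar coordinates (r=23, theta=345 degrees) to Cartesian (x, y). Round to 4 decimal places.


x = 23 * cos(345) = 22.2163
y = 23 * sin(345) = -5.9528

(22.2163, -5.9528)


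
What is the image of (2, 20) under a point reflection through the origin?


Reflection through origin: (x, y) -> (-x, -y)
(2, 20) -> (-2, -20)

(-2, -20)


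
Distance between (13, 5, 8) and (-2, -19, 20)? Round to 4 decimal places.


d = sqrt((-2-13)^2 + (-19-5)^2 + (20-8)^2) = 30.7409

30.7409


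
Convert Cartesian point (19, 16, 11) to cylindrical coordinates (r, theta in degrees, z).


r = sqrt(19^2 + 16^2) = 24.8395
theta = atan2(16, 19) = 40.1009 deg
z = 11

r = 24.8395, theta = 40.1009 deg, z = 11


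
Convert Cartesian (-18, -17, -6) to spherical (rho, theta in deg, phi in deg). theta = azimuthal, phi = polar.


rho = sqrt((-18)^2 + (-17)^2 + (-6)^2) = 25.4755
theta = atan2(-17, -18) = 223.3634 deg
phi = acos(-6/25.4755) = 103.6223 deg

rho = 25.4755, theta = 223.3634 deg, phi = 103.6223 deg


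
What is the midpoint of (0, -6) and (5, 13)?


Midpoint = ((0+5)/2, (-6+13)/2) = (2.5, 3.5)

(2.5, 3.5)


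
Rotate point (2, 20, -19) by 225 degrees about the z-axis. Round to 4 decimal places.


x' = 2*cos(225) - 20*sin(225) = 12.7279
y' = 2*sin(225) + 20*cos(225) = -15.5563
z' = -19

(12.7279, -15.5563, -19)


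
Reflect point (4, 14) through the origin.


Reflection through origin: (x, y) -> (-x, -y)
(4, 14) -> (-4, -14)

(-4, -14)


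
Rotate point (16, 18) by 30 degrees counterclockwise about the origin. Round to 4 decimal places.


x' = 16*cos(30) - 18*sin(30) = 4.8564
y' = 16*sin(30) + 18*cos(30) = 23.5885

(4.8564, 23.5885)


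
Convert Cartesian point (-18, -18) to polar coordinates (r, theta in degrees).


r = sqrt((-18)^2 + (-18)^2) = 25.4558
theta = atan2(-18, -18) = 225 degrees

r = 25.4558, theta = 225 degrees


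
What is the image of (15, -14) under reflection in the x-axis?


Reflection across x-axis: (x, y) -> (x, -y)
(15, -14) -> (15, 14)

(15, 14)


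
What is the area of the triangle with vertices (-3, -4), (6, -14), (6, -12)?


Area = |x1(y2-y3) + x2(y3-y1) + x3(y1-y2)| / 2
= |-3*(-14--12) + 6*(-12--4) + 6*(-4--14)| / 2
= 9

9


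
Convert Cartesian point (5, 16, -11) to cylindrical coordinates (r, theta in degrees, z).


r = sqrt(5^2 + 16^2) = 16.7631
theta = atan2(16, 5) = 72.646 deg
z = -11

r = 16.7631, theta = 72.646 deg, z = -11


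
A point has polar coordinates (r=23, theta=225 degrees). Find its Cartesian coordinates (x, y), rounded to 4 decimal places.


x = 23 * cos(225) = -16.2635
y = 23 * sin(225) = -16.2635

(-16.2635, -16.2635)


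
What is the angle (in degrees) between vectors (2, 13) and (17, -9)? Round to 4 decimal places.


dot = 2*17 + 13*-9 = -83
|u| = 13.1529, |v| = 19.2354
cos(angle) = -0.3281
angle = 109.1511 degrees

109.1511 degrees


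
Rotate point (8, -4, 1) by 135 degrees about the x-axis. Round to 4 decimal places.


x' = 8
y' = -4*cos(135) - 1*sin(135) = 2.1213
z' = -4*sin(135) + 1*cos(135) = -3.5355

(8, 2.1213, -3.5355)


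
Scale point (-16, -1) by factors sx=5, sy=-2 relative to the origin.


Scaling: (x*sx, y*sy) = (-16*5, -1*-2) = (-80, 2)

(-80, 2)


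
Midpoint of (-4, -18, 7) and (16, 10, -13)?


Midpoint = ((-4+16)/2, (-18+10)/2, (7+-13)/2) = (6, -4, -3)

(6, -4, -3)


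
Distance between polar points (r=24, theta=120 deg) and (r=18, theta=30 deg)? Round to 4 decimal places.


d = sqrt(r1^2 + r2^2 - 2*r1*r2*cos(t2-t1))
d = sqrt(24^2 + 18^2 - 2*24*18*cos(30-120)) = 30

30


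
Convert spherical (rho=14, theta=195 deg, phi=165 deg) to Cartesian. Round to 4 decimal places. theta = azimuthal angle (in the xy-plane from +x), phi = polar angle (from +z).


x = 14 * sin(165) * cos(195) = -3.5
y = 14 * sin(165) * sin(195) = -0.9378
z = 14 * cos(165) = -13.523

(-3.5, -0.9378, -13.523)


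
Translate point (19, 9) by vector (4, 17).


Translation: (x+dx, y+dy) = (19+4, 9+17) = (23, 26)

(23, 26)


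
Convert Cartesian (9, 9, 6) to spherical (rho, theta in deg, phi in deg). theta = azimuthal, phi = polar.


rho = sqrt(9^2 + 9^2 + 6^2) = 14.0712
theta = atan2(9, 9) = 45 deg
phi = acos(6/14.0712) = 64.7606 deg

rho = 14.0712, theta = 45 deg, phi = 64.7606 deg


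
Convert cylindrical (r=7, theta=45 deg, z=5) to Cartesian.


x = 7 * cos(45) = 4.9497
y = 7 * sin(45) = 4.9497
z = 5

(4.9497, 4.9497, 5)


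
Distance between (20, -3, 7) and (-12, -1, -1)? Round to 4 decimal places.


d = sqrt((-12-20)^2 + (-1--3)^2 + (-1-7)^2) = 33.0454

33.0454


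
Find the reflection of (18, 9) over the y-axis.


Reflection across y-axis: (x, y) -> (-x, y)
(18, 9) -> (-18, 9)

(-18, 9)


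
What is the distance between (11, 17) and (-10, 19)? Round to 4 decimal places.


d = sqrt((-10-11)^2 + (19-17)^2) = 21.095

21.095


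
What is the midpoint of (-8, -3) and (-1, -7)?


Midpoint = ((-8+-1)/2, (-3+-7)/2) = (-4.5, -5)

(-4.5, -5)


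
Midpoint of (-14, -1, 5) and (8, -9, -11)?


Midpoint = ((-14+8)/2, (-1+-9)/2, (5+-11)/2) = (-3, -5, -3)

(-3, -5, -3)


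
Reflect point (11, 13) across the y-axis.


Reflection across y-axis: (x, y) -> (-x, y)
(11, 13) -> (-11, 13)

(-11, 13)


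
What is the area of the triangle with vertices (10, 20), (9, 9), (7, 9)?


Area = |x1(y2-y3) + x2(y3-y1) + x3(y1-y2)| / 2
= |10*(9-9) + 9*(9-20) + 7*(20-9)| / 2
= 11

11


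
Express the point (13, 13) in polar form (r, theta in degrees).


r = sqrt(13^2 + 13^2) = 18.3848
theta = atan2(13, 13) = 45 degrees

r = 18.3848, theta = 45 degrees


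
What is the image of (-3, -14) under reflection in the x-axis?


Reflection across x-axis: (x, y) -> (x, -y)
(-3, -14) -> (-3, 14)

(-3, 14)


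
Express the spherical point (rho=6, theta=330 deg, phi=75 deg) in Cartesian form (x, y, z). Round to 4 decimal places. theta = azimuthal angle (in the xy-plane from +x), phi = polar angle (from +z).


x = 6 * sin(75) * cos(330) = 5.0191
y = 6 * sin(75) * sin(330) = -2.8978
z = 6 * cos(75) = 1.5529

(5.0191, -2.8978, 1.5529)


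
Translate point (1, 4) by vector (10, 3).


Translation: (x+dx, y+dy) = (1+10, 4+3) = (11, 7)

(11, 7)


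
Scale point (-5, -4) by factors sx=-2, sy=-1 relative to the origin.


Scaling: (x*sx, y*sy) = (-5*-2, -4*-1) = (10, 4)

(10, 4)


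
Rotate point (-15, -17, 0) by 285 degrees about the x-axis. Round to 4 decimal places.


x' = -15
y' = -17*cos(285) - 0*sin(285) = -4.3999
z' = -17*sin(285) + 0*cos(285) = 16.4207

(-15, -4.3999, 16.4207)


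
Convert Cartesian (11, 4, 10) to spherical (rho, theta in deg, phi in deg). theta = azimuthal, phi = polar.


rho = sqrt(11^2 + 4^2 + 10^2) = 15.3948
theta = atan2(4, 11) = 19.9831 deg
phi = acos(10/15.3948) = 49.4908 deg

rho = 15.3948, theta = 19.9831 deg, phi = 49.4908 deg


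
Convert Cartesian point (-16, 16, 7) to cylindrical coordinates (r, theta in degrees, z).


r = sqrt((-16)^2 + 16^2) = 22.6274
theta = atan2(16, -16) = 135 deg
z = 7

r = 22.6274, theta = 135 deg, z = 7


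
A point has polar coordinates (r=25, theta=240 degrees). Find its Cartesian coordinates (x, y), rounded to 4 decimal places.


x = 25 * cos(240) = -12.5
y = 25 * sin(240) = -21.6506

(-12.5, -21.6506)


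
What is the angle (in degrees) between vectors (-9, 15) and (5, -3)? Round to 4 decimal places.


dot = -9*5 + 15*-3 = -90
|u| = 17.4929, |v| = 5.831
cos(angle) = -0.8824
angle = 151.9275 degrees

151.9275 degrees


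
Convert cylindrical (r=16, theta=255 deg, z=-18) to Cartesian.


x = 16 * cos(255) = -4.1411
y = 16 * sin(255) = -15.4548
z = -18

(-4.1411, -15.4548, -18)


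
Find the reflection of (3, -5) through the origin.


Reflection through origin: (x, y) -> (-x, -y)
(3, -5) -> (-3, 5)

(-3, 5)


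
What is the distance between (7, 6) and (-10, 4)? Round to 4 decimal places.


d = sqrt((-10-7)^2 + (4-6)^2) = 17.1172

17.1172


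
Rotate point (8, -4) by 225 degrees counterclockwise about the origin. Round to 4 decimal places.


x' = 8*cos(225) - -4*sin(225) = -8.4853
y' = 8*sin(225) + -4*cos(225) = -2.8284

(-8.4853, -2.8284)


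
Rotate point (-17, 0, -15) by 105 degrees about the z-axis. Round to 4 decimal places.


x' = -17*cos(105) - 0*sin(105) = 4.3999
y' = -17*sin(105) + 0*cos(105) = -16.4207
z' = -15

(4.3999, -16.4207, -15)


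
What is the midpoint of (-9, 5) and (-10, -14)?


Midpoint = ((-9+-10)/2, (5+-14)/2) = (-9.5, -4.5)

(-9.5, -4.5)


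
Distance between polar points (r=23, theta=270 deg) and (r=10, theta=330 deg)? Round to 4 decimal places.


d = sqrt(r1^2 + r2^2 - 2*r1*r2*cos(t2-t1))
d = sqrt(23^2 + 10^2 - 2*23*10*cos(330-270)) = 19.975

19.975


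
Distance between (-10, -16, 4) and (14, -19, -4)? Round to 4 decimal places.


d = sqrt((14--10)^2 + (-19--16)^2 + (-4-4)^2) = 25.4755

25.4755


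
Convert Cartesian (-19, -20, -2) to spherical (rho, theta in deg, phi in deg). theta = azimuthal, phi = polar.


rho = sqrt((-19)^2 + (-20)^2 + (-2)^2) = 27.6586
theta = atan2(-20, -19) = 226.4688 deg
phi = acos(-2/27.6586) = 94.1467 deg

rho = 27.6586, theta = 226.4688 deg, phi = 94.1467 deg


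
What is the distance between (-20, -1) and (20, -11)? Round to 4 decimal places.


d = sqrt((20--20)^2 + (-11--1)^2) = 41.2311

41.2311


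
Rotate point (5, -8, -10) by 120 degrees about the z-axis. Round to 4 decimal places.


x' = 5*cos(120) - -8*sin(120) = 4.4282
y' = 5*sin(120) + -8*cos(120) = 8.3301
z' = -10

(4.4282, 8.3301, -10)


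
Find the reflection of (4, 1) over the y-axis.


Reflection across y-axis: (x, y) -> (-x, y)
(4, 1) -> (-4, 1)

(-4, 1)


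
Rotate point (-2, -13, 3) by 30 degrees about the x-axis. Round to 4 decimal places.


x' = -2
y' = -13*cos(30) - 3*sin(30) = -12.7583
z' = -13*sin(30) + 3*cos(30) = -3.9019

(-2, -12.7583, -3.9019)


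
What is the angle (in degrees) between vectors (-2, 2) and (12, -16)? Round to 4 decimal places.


dot = -2*12 + 2*-16 = -56
|u| = 2.8284, |v| = 20
cos(angle) = -0.9899
angle = 171.8699 degrees

171.8699 degrees


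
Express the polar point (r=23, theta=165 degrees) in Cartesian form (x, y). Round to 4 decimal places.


x = 23 * cos(165) = -22.2163
y = 23 * sin(165) = 5.9528

(-22.2163, 5.9528)


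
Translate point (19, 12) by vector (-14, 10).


Translation: (x+dx, y+dy) = (19+-14, 12+10) = (5, 22)

(5, 22)


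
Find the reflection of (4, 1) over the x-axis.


Reflection across x-axis: (x, y) -> (x, -y)
(4, 1) -> (4, -1)

(4, -1)


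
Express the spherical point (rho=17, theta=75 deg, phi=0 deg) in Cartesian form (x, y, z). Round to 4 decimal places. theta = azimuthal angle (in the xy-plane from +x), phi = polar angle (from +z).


x = 17 * sin(0) * cos(75) = 0
y = 17 * sin(0) * sin(75) = 0
z = 17 * cos(0) = 17

(0, 0, 17)


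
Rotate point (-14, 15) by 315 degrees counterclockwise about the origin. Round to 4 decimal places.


x' = -14*cos(315) - 15*sin(315) = 0.7071
y' = -14*sin(315) + 15*cos(315) = 20.5061

(0.7071, 20.5061)


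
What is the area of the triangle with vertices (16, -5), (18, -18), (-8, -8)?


Area = |x1(y2-y3) + x2(y3-y1) + x3(y1-y2)| / 2
= |16*(-18--8) + 18*(-8--5) + -8*(-5--18)| / 2
= 159

159


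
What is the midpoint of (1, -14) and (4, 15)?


Midpoint = ((1+4)/2, (-14+15)/2) = (2.5, 0.5)

(2.5, 0.5)


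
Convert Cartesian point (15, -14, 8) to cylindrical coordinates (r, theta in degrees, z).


r = sqrt(15^2 + (-14)^2) = 20.5183
theta = atan2(-14, 15) = 316.9749 deg
z = 8

r = 20.5183, theta = 316.9749 deg, z = 8


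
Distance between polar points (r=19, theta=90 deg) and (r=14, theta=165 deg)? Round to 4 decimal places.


d = sqrt(r1^2 + r2^2 - 2*r1*r2*cos(t2-t1))
d = sqrt(19^2 + 14^2 - 2*19*14*cos(165-90)) = 20.477

20.477


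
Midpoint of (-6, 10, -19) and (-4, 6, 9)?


Midpoint = ((-6+-4)/2, (10+6)/2, (-19+9)/2) = (-5, 8, -5)

(-5, 8, -5)


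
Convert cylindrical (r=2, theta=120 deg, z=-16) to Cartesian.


x = 2 * cos(120) = -1
y = 2 * sin(120) = 1.7321
z = -16

(-1, 1.7321, -16)


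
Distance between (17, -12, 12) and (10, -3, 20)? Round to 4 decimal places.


d = sqrt((10-17)^2 + (-3--12)^2 + (20-12)^2) = 13.9284

13.9284


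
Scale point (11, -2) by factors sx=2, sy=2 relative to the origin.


Scaling: (x*sx, y*sy) = (11*2, -2*2) = (22, -4)

(22, -4)


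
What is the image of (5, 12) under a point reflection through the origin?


Reflection through origin: (x, y) -> (-x, -y)
(5, 12) -> (-5, -12)

(-5, -12)


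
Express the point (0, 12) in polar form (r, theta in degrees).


r = sqrt(0^2 + 12^2) = 12
theta = atan2(12, 0) = 90 degrees

r = 12, theta = 90 degrees


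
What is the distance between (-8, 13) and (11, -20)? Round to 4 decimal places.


d = sqrt((11--8)^2 + (-20-13)^2) = 38.0789

38.0789


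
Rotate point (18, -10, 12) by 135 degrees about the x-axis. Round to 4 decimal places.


x' = 18
y' = -10*cos(135) - 12*sin(135) = -1.4142
z' = -10*sin(135) + 12*cos(135) = -15.5563

(18, -1.4142, -15.5563)


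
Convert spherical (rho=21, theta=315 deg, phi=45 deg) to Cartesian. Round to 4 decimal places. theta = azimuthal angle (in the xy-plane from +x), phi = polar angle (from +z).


x = 21 * sin(45) * cos(315) = 10.5
y = 21 * sin(45) * sin(315) = -10.5
z = 21 * cos(45) = 14.8492

(10.5, -10.5, 14.8492)


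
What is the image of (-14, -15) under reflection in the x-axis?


Reflection across x-axis: (x, y) -> (x, -y)
(-14, -15) -> (-14, 15)

(-14, 15)
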